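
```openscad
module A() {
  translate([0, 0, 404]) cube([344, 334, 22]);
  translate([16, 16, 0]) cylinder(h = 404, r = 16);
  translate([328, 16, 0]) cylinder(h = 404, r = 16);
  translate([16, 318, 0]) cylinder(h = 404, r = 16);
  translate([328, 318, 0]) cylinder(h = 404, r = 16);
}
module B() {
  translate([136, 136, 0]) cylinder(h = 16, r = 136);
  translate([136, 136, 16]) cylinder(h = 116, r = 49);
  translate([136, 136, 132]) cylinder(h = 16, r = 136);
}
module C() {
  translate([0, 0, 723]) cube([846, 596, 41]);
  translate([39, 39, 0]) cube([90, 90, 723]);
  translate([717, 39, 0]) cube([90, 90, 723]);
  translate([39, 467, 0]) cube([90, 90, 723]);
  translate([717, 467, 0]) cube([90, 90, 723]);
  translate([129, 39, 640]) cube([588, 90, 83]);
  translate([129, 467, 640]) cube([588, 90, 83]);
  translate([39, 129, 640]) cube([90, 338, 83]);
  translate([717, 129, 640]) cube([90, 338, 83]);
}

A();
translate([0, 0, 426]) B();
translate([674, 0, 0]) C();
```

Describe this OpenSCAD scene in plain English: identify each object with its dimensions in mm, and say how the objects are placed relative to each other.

A is a four-legged stool. The seat is a 344×334×22 mm slab whose top surface is at z = 426 mm; four round legs, each 32 mm in diameter, run from the floor (z = 0) to the underside of the seat, each leg's axis is inset half a diameter from the nearest pair of seat edges (so the leg's bounding box is flush with the corner).

B is a spool: two coaxial disc flanges of radius 136 mm and thickness 16 mm, joined by a core cylinder of radius 49 mm and height 116 mm. The lower flange rests on z = 0 and the three cylinders share a vertical axis.

C is a table with a 846×596 mm rectangular top, 41 mm thick, top surface at z = 764 mm, supported by four 90×90 mm square legs, each inset 39 mm from the nearest pair of top edges, running from the floor. Four apron rails, 90 mm thick and 83 mm tall, run between adjacent legs with their top edges flush with the underside of the top and their outer faces flush with the legs' outer faces.

The spool is on top of the stool. The table is on the floor beside the stool on its +x side.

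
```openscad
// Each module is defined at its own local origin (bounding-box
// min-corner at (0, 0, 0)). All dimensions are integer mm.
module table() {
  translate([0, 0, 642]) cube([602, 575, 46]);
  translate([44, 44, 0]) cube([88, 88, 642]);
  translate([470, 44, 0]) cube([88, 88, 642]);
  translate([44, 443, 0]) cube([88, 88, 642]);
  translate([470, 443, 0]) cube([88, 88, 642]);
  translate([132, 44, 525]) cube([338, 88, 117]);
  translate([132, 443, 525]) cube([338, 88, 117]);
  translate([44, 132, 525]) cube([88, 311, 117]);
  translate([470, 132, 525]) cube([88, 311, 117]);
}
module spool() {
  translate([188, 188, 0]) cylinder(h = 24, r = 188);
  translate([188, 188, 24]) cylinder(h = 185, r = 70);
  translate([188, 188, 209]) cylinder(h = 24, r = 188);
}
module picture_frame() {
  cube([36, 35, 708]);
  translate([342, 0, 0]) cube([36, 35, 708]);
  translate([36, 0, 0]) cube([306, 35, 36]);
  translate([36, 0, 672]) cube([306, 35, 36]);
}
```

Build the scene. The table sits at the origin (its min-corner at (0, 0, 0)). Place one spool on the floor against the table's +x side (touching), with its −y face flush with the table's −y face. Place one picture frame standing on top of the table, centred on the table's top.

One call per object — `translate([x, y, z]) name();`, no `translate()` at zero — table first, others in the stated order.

table();
translate([602, 0, 0]) spool();
translate([112, 270, 688]) picture_frame();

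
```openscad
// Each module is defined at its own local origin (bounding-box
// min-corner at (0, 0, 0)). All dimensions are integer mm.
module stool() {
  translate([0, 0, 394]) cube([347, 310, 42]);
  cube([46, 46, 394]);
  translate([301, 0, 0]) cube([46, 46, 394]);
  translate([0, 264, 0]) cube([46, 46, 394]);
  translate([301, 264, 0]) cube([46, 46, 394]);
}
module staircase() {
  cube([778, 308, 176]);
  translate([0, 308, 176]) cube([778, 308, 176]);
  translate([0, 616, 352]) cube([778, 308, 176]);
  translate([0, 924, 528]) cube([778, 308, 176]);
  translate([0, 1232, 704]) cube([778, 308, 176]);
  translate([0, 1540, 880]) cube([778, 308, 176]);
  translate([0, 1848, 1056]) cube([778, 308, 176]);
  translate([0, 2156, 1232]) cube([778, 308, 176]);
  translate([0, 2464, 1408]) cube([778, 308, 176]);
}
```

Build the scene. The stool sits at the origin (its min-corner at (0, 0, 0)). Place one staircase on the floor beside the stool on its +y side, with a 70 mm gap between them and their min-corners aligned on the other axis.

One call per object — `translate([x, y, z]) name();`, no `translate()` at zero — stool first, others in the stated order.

stool();
translate([0, 380, 0]) staircase();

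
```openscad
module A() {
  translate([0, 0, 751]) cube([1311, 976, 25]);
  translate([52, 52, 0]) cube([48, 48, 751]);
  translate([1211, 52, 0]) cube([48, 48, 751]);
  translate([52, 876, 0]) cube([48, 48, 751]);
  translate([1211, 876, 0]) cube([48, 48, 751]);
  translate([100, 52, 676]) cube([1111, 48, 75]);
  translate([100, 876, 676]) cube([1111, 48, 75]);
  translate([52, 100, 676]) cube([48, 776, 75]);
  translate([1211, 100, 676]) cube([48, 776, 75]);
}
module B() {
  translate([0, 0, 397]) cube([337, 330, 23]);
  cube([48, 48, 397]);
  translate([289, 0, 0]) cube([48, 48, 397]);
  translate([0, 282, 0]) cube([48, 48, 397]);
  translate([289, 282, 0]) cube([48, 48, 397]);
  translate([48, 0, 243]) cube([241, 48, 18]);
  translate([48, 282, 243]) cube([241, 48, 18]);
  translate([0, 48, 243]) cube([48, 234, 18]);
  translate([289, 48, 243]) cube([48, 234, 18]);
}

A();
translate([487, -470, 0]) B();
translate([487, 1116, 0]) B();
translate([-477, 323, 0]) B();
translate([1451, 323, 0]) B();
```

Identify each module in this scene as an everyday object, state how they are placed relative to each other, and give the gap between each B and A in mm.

Each stool's nearest face is 140 mm from the table's bounding box.

A is a table. B is a stool. Four stools sit around the table at the −y, +y, −x, +x sides. The gap between each stool and the table is 140 mm.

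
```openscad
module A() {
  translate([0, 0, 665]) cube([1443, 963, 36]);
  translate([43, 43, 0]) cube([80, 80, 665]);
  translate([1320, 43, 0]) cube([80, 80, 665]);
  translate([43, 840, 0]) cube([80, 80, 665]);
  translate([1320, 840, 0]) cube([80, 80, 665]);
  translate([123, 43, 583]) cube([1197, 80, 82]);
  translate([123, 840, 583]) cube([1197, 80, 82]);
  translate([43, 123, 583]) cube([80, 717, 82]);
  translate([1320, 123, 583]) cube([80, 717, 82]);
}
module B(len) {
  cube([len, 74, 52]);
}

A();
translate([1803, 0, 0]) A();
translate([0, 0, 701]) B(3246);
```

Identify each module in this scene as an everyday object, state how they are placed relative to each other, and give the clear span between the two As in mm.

A is a table. B is a beam. A beam spans the tops of two tables. The clear span between the two tables is 360 mm.

Second table starts at x = 1803; first ends at x = 1443; clear span = 1803 − 1443 = 360 mm.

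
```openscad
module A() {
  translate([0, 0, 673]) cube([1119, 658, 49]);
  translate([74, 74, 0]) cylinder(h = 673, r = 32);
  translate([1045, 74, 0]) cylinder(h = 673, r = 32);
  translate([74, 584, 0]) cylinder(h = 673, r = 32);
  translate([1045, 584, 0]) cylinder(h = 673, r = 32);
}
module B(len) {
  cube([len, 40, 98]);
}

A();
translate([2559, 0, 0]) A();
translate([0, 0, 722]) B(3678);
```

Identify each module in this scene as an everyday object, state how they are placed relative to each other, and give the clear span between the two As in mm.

Second table starts at x = 2559; first ends at x = 1119; clear span = 2559 − 1119 = 1440 mm.

A is a table. B is a beam. A beam spans the tops of two tables. The clear span between the two tables is 1440 mm.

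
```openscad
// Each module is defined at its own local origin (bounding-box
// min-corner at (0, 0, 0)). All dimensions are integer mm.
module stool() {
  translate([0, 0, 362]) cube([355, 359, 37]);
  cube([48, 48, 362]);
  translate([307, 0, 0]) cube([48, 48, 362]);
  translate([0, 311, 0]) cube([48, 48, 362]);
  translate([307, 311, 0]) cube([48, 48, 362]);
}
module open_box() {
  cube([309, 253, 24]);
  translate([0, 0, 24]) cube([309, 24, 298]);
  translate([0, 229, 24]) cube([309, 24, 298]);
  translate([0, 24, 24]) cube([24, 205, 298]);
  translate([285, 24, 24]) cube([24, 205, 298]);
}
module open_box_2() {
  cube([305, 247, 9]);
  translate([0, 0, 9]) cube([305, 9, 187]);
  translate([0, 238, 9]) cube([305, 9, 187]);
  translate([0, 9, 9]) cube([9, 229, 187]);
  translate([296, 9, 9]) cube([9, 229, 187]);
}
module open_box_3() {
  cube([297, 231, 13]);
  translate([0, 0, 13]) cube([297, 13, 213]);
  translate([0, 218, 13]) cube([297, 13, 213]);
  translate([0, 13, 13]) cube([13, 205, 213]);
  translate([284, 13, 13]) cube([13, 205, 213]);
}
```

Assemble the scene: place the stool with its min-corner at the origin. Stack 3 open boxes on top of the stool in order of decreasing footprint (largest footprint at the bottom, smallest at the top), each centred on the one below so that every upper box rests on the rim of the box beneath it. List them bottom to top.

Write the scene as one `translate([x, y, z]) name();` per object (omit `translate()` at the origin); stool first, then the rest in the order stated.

stool();
translate([23, 53, 399]) open_box();
translate([25, 56, 721]) open_box_2();
translate([29, 64, 917]) open_box_3();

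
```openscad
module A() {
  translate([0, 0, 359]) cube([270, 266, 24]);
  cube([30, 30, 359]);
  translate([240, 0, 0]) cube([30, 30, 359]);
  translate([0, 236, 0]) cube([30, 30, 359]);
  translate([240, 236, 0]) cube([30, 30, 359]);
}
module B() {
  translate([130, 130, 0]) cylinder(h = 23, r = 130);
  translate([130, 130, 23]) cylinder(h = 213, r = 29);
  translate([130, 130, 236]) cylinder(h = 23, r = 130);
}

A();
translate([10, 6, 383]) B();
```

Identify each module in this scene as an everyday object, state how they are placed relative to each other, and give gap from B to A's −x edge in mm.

The spool's min-x is at 10; the stool's min-x is 0; gap = 10 mm.

A is a stool. B is a spool. The spool is on top of the stool. The gap from the spool to the stool's −x edge is 10 mm.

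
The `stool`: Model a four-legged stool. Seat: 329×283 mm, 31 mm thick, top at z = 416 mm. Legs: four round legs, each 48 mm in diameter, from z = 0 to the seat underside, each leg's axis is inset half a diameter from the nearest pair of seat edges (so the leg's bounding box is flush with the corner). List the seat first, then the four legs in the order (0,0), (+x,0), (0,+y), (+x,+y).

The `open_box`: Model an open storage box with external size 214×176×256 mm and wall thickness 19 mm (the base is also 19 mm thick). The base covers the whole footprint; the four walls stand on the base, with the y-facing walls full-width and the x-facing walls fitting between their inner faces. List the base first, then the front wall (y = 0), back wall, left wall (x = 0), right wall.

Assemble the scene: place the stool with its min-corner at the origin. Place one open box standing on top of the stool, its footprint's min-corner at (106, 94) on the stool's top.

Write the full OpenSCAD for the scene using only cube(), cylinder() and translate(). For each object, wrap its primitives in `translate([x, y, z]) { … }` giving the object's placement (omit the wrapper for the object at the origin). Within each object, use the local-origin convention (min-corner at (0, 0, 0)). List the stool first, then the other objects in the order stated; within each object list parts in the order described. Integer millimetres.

translate([0, 0, 385]) cube([329, 283, 31]);
translate([24, 24, 0]) cylinder(h = 385, r = 24);
translate([305, 24, 0]) cylinder(h = 385, r = 24);
translate([24, 259, 0]) cylinder(h = 385, r = 24);
translate([305, 259, 0]) cylinder(h = 385, r = 24);
translate([106, 94, 416]) {
  cube([214, 176, 19]);
  translate([0, 0, 19]) cube([214, 19, 237]);
  translate([0, 157, 19]) cube([214, 19, 237]);
  translate([0, 19, 19]) cube([19, 138, 237]);
  translate([195, 19, 19]) cube([19, 138, 237]);
}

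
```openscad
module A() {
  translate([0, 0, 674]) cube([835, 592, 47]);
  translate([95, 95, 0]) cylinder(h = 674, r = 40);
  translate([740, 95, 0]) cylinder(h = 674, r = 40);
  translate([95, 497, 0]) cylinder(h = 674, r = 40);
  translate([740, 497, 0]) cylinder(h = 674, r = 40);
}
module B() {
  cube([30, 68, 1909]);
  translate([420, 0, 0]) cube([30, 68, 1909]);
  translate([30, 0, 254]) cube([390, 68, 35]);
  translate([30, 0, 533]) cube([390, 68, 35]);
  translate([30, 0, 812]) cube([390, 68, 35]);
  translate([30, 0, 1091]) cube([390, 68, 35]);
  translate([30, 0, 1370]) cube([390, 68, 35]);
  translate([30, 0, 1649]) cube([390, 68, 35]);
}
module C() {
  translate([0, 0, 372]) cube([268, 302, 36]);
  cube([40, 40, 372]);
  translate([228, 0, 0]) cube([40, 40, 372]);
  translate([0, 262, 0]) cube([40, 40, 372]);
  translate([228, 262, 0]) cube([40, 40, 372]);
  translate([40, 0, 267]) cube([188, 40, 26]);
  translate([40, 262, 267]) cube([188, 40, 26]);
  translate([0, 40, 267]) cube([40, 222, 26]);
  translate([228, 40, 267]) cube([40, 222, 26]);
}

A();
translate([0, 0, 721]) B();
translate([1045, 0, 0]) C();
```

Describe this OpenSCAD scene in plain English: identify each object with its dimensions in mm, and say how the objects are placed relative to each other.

A is a table with a 835×592 mm rectangular top, 47 mm thick, top surface at z = 721 mm, supported by four round legs of 80 mm diameter, each leg's bounding box inset 55 mm from the nearest pair of top edges, running from the floor.

B is a straight ladder. Two 30×68 mm vertical rails, 1909 mm tall, stand 450 mm apart (outside-to-outside) with their front faces coplanar on the −y side. 6 rungs, each 68 mm deep and 35 mm tall, span between the inner faces of the rails, front faces flush with the rails. The lowest rung's underside is at z = 254 mm and rungs are spaced 279 mm apart (underside to underside).

C is a four-legged stool. The seat is 268×302 mm, 36 mm thick, top at z = 408 mm. It stands on four square legs, each 40×40 mm in cross-section, from z = 0 to the seat underside, each flush with a corner of the seat. Four stretchers, 40 mm wide and 26 mm tall, connect adjacent legs with their undersides at z = 267 mm, each running between the inner faces of the legs it joins and aligned with the legs' outer faces on the other axis.

The ladder is on top of the table. The stool is on the floor beside the table on its +x side.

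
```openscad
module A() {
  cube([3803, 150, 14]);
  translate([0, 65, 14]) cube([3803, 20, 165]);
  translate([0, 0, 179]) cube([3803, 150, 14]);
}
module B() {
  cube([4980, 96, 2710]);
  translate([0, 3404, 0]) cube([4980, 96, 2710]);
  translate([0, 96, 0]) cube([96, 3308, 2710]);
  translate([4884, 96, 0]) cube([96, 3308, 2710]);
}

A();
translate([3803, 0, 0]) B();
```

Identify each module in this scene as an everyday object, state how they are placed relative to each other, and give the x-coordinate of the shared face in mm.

A is an I-beam. B is a house frame. The house frame is against the I-beam's +x side, with their −y faces flush. The x-coordinate of the shared face is 3803 mm.

The I-beam's +x face and the house frame's −x face are both at x = 3803 mm.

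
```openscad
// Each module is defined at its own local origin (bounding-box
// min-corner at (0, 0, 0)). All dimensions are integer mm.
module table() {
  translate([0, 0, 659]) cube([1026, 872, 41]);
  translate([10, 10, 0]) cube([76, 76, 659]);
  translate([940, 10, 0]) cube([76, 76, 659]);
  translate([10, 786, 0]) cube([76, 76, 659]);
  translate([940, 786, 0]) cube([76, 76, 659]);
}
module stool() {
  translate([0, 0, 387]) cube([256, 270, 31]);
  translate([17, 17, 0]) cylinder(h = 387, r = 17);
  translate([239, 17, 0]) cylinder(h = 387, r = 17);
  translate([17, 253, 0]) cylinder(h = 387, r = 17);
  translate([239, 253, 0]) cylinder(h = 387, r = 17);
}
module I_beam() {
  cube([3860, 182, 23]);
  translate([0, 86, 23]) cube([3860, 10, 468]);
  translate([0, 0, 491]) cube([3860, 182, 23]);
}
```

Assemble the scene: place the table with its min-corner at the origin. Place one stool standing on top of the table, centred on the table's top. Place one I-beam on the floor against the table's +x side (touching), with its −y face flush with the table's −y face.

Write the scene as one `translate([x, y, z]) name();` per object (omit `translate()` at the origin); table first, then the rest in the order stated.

table();
translate([385, 301, 700]) stool();
translate([1026, 0, 0]) I_beam();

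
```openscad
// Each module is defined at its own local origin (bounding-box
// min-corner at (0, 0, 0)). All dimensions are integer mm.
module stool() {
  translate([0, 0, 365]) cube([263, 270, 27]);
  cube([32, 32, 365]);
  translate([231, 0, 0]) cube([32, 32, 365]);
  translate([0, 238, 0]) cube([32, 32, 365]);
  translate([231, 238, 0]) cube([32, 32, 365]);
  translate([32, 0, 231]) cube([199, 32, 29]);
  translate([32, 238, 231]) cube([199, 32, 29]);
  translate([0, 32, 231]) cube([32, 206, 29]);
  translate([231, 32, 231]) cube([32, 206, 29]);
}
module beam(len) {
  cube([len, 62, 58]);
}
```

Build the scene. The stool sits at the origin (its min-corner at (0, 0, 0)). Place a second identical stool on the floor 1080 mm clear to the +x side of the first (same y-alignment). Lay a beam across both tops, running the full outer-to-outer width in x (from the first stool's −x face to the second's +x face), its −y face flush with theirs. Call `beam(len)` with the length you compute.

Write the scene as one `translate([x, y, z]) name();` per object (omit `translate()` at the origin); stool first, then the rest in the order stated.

stool();
translate([1343, 0, 0]) stool();
translate([0, 0, 392]) beam(1606);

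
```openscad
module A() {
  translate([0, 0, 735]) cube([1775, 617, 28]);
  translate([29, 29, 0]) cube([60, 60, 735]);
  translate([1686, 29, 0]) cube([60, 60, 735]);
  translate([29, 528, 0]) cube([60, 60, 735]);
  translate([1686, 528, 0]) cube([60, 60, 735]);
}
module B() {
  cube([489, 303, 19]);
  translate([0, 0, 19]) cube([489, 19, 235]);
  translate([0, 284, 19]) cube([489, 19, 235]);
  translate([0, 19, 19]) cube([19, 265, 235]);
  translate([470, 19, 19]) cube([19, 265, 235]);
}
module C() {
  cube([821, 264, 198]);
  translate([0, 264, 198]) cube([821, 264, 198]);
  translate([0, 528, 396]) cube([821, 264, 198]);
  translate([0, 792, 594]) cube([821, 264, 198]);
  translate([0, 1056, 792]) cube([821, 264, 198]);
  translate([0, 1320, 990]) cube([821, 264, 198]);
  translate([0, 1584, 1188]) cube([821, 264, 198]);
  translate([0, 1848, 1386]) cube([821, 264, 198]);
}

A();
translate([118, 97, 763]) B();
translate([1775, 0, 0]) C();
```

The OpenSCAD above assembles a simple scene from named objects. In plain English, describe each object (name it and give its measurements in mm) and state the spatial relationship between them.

A is a table with a 1775×617 mm rectangular top, 28 mm thick, top surface at z = 763 mm, supported by four 60×60 mm square legs, each inset 29 mm from the nearest pair of top edges, running from the floor.

B is an open storage box with external size 489×303×254 mm and wall thickness 19 mm (the base is also 19 mm thick). The base covers the whole footprint; the four walls stand on the base, with the y-facing walls full-width and the x-facing walls fitting between their inner faces.

C is a run of 8 identical solid stair steps. Each tread is 821×264 mm and each step block is 198 mm high. Step 1 rests on the floor; step k is offset from step 1 by (k−1)×264 mm in y and (k−1)×198 mm in z.

The open box is on top of the table. The staircase is against the table's +x side, with their −y faces flush.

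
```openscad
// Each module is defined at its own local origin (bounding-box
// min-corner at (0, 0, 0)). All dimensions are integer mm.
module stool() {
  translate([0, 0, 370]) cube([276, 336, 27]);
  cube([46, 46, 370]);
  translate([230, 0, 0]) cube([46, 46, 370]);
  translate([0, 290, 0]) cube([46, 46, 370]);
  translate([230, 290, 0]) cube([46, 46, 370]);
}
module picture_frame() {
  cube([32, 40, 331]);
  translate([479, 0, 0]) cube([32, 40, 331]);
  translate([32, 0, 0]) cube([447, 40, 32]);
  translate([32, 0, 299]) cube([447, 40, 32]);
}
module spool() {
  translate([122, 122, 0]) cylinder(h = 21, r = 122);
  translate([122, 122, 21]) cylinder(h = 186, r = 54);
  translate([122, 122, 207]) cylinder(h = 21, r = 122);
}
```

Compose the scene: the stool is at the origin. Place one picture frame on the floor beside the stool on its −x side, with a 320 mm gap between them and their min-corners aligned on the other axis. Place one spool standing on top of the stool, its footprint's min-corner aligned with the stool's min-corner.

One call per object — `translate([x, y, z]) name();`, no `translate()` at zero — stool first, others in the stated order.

stool();
translate([-831, 0, 0]) picture_frame();
translate([0, 0, 397]) spool();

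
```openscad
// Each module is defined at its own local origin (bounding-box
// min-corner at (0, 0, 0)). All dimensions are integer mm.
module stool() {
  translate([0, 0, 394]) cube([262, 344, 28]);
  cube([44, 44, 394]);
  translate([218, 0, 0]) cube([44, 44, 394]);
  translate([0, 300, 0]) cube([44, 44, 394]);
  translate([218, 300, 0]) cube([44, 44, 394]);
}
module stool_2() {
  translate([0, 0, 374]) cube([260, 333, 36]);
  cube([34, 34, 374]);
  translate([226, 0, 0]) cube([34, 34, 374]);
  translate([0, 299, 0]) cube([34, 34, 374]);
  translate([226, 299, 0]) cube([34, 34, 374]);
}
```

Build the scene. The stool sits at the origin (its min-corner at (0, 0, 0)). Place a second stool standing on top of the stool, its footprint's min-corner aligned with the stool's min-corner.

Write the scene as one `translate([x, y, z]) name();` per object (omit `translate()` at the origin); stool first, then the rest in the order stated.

stool();
translate([0, 0, 422]) stool_2();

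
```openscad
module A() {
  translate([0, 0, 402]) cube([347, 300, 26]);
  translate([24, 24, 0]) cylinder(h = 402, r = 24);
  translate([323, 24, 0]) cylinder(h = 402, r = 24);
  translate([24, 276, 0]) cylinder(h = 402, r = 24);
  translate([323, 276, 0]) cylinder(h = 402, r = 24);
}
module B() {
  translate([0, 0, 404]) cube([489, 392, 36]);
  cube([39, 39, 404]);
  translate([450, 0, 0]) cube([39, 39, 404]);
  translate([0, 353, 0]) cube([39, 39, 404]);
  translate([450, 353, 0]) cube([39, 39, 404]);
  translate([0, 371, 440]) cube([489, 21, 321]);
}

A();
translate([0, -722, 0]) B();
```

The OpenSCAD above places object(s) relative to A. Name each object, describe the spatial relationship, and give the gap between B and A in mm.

The chair's nearest face is 330 mm from the stool's −y face.

A is a stool. B is a chair. The chair is on the floor beside the stool on its −y side. The gap between the chair and the stool is 330 mm.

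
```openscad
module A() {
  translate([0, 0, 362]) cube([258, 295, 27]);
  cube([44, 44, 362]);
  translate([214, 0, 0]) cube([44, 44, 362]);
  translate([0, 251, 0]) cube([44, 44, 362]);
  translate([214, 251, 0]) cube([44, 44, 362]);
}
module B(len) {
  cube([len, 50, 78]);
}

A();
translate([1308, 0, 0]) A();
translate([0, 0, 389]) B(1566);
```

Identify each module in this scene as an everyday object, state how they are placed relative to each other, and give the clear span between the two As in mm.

Second stool starts at x = 1308; first ends at x = 258; clear span = 1308 − 258 = 1050 mm.

A is a stool. B is a beam. A beam spans the tops of two stools. The clear span between the two stools is 1050 mm.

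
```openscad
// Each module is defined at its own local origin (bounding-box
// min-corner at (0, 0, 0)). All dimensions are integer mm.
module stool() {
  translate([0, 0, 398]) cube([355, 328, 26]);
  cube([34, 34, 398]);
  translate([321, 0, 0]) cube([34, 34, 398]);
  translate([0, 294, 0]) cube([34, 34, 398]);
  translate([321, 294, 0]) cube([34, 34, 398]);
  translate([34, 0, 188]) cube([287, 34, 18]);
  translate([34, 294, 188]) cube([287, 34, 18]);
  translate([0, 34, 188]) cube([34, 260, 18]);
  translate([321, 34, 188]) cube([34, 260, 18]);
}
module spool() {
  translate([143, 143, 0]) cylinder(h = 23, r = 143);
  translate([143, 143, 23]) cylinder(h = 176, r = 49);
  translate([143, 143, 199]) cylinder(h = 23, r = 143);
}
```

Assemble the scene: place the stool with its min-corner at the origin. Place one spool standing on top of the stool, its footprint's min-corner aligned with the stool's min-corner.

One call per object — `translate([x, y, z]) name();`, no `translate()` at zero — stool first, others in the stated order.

stool();
translate([0, 0, 424]) spool();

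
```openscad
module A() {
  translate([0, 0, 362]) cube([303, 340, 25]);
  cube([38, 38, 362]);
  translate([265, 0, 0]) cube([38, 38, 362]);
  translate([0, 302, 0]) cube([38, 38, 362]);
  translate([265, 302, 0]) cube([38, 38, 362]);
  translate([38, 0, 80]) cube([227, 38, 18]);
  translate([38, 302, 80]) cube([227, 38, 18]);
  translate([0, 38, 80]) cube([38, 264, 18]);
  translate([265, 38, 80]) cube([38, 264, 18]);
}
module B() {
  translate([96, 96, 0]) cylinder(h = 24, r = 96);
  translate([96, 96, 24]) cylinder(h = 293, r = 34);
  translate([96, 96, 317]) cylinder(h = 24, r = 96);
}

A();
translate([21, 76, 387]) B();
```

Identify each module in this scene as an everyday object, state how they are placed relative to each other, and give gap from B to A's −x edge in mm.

A is a stool. B is a spool. The spool is on top of the stool. The gap from the spool to the stool's −x edge is 21 mm.

The spool's min-x is at 21; the stool's min-x is 0; gap = 21 mm.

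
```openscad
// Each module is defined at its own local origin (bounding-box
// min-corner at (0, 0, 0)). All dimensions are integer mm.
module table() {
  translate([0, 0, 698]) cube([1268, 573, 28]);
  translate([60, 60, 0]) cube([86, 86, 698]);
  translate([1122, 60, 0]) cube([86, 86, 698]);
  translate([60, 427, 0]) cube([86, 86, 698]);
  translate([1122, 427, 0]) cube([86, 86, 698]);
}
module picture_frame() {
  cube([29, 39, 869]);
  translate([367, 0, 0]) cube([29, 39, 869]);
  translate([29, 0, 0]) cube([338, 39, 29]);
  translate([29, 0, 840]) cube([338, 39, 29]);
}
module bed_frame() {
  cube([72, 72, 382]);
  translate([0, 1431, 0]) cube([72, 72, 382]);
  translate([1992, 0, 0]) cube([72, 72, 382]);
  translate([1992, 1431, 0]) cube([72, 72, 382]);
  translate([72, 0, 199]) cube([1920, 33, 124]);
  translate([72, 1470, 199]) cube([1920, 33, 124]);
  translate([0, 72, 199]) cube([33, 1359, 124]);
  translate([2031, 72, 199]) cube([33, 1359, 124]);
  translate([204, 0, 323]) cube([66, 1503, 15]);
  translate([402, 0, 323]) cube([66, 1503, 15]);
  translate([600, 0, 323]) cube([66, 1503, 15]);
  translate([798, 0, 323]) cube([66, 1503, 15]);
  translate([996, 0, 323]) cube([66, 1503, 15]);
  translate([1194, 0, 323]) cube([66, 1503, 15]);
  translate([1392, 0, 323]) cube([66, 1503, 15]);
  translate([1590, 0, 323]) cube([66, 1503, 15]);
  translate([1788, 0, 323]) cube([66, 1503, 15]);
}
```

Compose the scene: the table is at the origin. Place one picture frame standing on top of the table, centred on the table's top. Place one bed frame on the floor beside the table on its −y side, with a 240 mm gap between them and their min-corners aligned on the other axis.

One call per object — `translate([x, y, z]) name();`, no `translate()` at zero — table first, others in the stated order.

table();
translate([436, 267, 726]) picture_frame();
translate([0, -1743, 0]) bed_frame();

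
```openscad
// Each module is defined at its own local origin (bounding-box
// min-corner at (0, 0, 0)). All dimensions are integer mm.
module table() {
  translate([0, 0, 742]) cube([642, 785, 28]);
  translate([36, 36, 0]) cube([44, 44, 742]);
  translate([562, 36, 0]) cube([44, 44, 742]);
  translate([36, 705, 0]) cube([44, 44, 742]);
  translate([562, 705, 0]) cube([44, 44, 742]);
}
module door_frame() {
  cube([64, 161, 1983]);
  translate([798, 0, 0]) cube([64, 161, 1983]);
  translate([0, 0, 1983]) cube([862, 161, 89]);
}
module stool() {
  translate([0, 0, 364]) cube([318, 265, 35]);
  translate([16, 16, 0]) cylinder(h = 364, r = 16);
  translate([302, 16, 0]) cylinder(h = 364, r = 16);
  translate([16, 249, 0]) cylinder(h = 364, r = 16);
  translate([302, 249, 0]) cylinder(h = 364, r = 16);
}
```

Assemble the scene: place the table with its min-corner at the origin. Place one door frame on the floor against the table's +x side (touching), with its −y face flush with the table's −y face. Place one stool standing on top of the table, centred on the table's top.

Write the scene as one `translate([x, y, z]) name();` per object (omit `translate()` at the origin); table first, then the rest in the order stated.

table();
translate([642, 0, 0]) door_frame();
translate([162, 260, 770]) stool();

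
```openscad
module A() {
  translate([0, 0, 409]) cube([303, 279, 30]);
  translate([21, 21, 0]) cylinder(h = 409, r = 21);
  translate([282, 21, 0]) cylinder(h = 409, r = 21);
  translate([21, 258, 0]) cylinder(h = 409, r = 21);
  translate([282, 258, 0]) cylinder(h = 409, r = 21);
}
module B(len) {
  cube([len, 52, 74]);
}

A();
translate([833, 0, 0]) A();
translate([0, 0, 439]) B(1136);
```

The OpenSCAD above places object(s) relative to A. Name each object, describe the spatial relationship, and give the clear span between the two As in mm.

A is a stool. B is a beam. A beam spans the tops of two stools. The clear span between the two stools is 530 mm.

Second stool starts at x = 833; first ends at x = 303; clear span = 833 − 303 = 530 mm.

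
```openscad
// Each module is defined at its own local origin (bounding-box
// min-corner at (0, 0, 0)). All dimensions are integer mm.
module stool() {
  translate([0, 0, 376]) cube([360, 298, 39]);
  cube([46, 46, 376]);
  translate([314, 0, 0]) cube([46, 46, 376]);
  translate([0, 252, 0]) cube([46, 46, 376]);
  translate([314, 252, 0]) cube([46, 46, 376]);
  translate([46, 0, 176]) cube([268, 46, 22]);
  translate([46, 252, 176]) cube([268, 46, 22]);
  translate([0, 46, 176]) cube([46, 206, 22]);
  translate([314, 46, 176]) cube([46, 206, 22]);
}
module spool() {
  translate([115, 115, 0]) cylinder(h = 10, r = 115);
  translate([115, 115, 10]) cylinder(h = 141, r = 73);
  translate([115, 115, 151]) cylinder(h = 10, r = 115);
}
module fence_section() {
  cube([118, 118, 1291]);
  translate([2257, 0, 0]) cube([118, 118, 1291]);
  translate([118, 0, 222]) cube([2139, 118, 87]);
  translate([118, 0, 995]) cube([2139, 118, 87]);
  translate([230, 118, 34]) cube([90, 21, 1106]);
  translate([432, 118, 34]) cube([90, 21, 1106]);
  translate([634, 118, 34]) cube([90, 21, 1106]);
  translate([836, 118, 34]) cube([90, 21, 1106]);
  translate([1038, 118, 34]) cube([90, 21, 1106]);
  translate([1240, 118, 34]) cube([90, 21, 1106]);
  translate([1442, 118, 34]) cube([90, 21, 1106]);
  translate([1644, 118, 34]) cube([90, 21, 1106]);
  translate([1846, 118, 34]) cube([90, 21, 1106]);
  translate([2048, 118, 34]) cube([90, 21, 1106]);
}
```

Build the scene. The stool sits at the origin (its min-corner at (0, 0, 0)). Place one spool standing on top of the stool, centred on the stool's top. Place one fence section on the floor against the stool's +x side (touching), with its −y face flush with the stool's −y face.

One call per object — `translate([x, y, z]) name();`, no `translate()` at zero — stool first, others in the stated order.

stool();
translate([65, 34, 415]) spool();
translate([360, 0, 0]) fence_section();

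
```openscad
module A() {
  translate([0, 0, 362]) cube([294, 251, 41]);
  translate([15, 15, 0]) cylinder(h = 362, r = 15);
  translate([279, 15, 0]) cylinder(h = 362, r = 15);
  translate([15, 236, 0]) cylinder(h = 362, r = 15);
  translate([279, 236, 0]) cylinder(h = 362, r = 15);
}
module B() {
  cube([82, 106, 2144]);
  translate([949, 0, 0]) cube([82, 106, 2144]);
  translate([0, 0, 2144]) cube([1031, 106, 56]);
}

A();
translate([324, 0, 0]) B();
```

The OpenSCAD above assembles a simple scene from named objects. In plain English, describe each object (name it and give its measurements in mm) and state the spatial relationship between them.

A is a four-legged stool. The seat is a 294×251×41 mm slab whose top surface is at z = 403 mm; four round legs, each 30 mm in diameter, run from the floor (z = 0) to the underside of the seat, each leg's axis is inset half a diameter from the nearest pair of seat edges (so the leg's bounding box is flush with the corner).

B is a door frame. The clear opening is 867 mm wide and 2144 mm high. Two 82 mm wide jambs, 106 mm deep, stand either side of the opening from the floor to the top of the opening. A 56 mm thick head sits across the top of both jambs, spanning the full outside width of the frame.

The door frame is on the floor beside the stool on its +x side.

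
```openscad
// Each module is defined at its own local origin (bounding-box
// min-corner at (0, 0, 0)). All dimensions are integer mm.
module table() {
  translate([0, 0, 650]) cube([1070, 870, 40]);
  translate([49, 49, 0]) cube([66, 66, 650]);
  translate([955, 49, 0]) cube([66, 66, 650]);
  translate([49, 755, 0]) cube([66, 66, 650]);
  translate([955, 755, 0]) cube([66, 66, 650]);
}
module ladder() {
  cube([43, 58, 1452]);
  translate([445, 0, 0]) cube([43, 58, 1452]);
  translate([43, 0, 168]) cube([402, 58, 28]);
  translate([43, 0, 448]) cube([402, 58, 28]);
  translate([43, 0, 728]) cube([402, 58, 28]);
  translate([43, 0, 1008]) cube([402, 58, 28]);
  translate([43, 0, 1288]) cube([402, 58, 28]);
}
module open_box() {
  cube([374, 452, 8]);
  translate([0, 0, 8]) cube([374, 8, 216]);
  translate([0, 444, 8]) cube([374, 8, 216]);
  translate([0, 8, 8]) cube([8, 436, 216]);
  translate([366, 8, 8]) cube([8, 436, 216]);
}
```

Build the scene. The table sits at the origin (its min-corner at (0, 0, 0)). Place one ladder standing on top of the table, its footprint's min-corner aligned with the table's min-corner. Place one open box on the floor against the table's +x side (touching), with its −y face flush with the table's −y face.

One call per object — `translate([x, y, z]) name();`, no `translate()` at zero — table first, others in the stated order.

table();
translate([0, 0, 690]) ladder();
translate([1070, 0, 0]) open_box();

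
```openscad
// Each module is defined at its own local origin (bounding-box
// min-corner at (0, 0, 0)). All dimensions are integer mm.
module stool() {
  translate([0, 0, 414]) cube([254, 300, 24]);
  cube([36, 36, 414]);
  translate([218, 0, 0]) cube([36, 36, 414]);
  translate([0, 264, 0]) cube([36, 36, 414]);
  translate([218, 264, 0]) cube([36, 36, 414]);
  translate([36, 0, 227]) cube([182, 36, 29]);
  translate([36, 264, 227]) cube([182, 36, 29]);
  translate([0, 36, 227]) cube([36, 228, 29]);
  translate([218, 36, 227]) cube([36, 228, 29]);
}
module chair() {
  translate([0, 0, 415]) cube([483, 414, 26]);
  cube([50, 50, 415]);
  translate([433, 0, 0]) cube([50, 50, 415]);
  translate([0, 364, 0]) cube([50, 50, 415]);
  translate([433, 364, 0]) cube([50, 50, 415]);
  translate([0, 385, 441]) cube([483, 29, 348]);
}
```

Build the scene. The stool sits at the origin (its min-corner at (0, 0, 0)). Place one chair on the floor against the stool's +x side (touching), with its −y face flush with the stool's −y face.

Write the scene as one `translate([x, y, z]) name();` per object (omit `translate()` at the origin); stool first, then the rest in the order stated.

stool();
translate([254, 0, 0]) chair();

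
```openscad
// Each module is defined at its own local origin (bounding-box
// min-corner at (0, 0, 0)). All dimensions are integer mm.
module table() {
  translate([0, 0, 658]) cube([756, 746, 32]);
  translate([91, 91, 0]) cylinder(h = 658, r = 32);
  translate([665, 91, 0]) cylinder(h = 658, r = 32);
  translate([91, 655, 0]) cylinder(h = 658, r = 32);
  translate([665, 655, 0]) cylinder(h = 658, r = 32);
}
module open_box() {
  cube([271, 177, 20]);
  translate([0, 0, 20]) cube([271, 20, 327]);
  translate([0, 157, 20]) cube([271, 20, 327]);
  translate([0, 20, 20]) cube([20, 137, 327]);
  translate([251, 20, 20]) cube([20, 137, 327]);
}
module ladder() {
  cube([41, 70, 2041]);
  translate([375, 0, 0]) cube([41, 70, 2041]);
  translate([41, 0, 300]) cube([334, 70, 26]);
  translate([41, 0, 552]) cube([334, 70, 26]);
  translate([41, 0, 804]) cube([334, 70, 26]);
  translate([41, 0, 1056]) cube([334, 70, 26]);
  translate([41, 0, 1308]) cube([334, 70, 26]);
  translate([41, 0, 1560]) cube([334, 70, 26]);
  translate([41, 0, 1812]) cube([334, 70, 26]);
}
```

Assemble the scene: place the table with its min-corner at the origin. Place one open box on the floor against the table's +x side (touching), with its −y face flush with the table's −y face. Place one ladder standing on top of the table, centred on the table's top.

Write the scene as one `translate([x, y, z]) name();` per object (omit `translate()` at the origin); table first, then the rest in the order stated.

table();
translate([756, 0, 0]) open_box();
translate([170, 338, 690]) ladder();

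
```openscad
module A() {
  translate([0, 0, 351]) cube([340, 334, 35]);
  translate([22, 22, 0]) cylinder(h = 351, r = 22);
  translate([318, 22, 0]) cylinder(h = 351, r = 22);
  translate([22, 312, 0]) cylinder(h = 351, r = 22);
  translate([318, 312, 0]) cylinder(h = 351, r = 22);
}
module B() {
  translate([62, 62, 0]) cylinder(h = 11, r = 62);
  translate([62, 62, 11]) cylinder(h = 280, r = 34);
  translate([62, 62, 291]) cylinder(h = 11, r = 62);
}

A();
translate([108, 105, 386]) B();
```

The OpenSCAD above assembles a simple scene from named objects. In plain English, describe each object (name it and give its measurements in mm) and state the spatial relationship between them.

A is a four-legged stool. The seat is 340×334 mm, 35 mm thick, top at z = 386 mm. It stands on four round legs, each 44 mm in diameter, from z = 0 to the seat underside, each leg's axis is inset half a diameter from the nearest pair of seat edges (so the leg's bounding box is flush with the corner).

B is a spool: two coaxial disc flanges of radius 62 mm and thickness 11 mm, joined by a core cylinder of radius 34 mm and height 280 mm. The lower flange rests on z = 0 and the three cylinders share a vertical axis.

The spool is on top of the stool, centred.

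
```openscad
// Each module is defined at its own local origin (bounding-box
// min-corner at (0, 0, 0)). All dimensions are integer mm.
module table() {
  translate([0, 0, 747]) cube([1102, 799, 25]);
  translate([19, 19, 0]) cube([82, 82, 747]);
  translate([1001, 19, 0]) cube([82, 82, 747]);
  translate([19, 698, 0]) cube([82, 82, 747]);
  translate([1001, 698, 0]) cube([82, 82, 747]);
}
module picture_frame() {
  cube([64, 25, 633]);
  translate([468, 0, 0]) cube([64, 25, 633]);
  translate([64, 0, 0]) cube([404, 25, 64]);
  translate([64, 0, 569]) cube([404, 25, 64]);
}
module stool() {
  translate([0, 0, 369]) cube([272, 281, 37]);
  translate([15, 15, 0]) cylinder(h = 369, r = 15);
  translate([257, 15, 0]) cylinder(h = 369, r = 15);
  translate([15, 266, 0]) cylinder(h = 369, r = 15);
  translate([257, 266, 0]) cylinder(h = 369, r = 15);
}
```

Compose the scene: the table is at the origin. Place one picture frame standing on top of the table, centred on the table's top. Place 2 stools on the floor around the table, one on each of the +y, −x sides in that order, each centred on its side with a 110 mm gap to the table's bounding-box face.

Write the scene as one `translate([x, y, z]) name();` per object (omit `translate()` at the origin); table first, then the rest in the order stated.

table();
translate([285, 387, 772]) picture_frame();
translate([415, 909, 0]) stool();
translate([-382, 259, 0]) stool();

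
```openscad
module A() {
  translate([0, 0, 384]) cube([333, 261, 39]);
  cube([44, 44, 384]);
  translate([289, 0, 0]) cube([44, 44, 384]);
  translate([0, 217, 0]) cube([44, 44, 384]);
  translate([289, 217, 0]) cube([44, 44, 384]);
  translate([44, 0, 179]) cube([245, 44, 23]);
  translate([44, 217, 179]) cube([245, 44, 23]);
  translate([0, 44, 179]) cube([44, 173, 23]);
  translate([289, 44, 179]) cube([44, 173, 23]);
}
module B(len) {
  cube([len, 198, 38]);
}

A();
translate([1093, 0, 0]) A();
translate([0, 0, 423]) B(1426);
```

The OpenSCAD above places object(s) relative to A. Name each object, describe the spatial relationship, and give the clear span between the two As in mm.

Second stool starts at x = 1093; first ends at x = 333; clear span = 1093 − 333 = 760 mm.

A is a stool. B is a beam. A beam spans the tops of two stools. The clear span between the two stools is 760 mm.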